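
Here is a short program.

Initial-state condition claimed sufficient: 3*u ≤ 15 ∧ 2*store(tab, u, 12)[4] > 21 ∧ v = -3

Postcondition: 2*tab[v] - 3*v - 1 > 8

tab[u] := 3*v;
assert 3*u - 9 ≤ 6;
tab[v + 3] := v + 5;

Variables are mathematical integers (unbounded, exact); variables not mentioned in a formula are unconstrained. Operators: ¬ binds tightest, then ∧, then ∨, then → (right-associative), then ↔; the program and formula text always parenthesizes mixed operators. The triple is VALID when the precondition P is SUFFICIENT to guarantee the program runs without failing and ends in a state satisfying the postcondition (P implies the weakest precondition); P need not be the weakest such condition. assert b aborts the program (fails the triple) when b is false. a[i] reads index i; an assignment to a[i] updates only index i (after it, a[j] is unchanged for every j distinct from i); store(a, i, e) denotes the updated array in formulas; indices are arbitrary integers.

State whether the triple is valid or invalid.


Working backward. After the program, the postcondition 2*tab[v] - 3*v - 1 > 8 must hold; in canonical form it is 2*tab[v] > 3*v + 9.
Before tab[v + 3] := v + 5: 2*store(tab, v + 3, v + 5)[v] > 3*v + 9
Before assert 3*u - 9 ≤ 6: 3*u ≤ 15 ∧ 2*store(tab, v + 3, v + 5)[v] > 3*v + 9
Before tab[u] := 3*v: 3*u ≤ 15 ∧ 2*store(store(tab, u, 3*v), v + 3, v + 5)[v] > 3*v + 9
The weakest precondition is 3*u ≤ 15 ∧ 2*store(store(tab, u, 3*v), v + 3, v + 5)[v] > 3*v + 9.
Check whether 3*u ≤ 15 ∧ 2*store(tab, u, 12)[4] > 21 ∧ v = -3 implies it.
Countermodel: at the initial state tab = {[-3] = -7040, [0] = 2, [4] = 11, elsewhere 2}, u = 0, v = -3, the precondition holds but the weakest precondition fails.
Answer: invalid


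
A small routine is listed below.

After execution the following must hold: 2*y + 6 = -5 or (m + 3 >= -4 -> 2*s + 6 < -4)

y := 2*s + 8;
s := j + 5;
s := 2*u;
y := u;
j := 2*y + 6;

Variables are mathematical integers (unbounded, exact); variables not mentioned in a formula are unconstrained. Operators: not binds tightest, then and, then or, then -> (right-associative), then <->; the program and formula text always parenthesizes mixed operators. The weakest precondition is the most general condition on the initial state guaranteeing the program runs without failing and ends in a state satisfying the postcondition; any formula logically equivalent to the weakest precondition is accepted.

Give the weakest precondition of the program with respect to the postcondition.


Working backward. After the program, the postcondition 2*y + 6 = -5 or (m + 3 >= -4 -> 2*s + 6 < -4) must hold; in canonical form it is 2*y = -11 or (m >= -7 -> 2*s < -10).
Before j := 2*y + 6: 2*y = -11 or (m >= -7 -> 2*s < -10)
Before y := u: 2*u = -11 or (m >= -7 -> 2*s < -10)
Before s := 2*u: 2*u = -11 or (m >= -7 -> 4*u < -10)
Before s := j + 5: 2*u = -11 or (m >= -7 -> 4*u < -10)
Before y := 2*s + 8: 2*u = -11 or (m >= -7 -> 4*u < -10)
Answer: WP = 2*u = -11 or (m >= -7 -> 4*u < -10)


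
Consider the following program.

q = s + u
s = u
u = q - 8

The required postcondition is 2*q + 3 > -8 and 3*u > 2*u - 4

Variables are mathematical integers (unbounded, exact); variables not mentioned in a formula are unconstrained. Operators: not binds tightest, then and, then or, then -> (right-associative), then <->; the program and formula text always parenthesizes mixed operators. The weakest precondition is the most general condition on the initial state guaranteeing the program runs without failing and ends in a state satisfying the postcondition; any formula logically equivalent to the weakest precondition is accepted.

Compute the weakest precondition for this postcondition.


Working backward. After the program, the postcondition 2*q + 3 > -8 and 3*u > 2*u - 4 must hold; in canonical form it is 2*q > -11 and u > -4.
Before u := q - 8: 2*q > -11 and q > 4
Before s := u: 2*q > -11 and q > 4
Before q := s + u: 2*s + 2*u > -11 and s + u > 4
Answer: WP = 2*s + 2*u > -11 and s + u > 4


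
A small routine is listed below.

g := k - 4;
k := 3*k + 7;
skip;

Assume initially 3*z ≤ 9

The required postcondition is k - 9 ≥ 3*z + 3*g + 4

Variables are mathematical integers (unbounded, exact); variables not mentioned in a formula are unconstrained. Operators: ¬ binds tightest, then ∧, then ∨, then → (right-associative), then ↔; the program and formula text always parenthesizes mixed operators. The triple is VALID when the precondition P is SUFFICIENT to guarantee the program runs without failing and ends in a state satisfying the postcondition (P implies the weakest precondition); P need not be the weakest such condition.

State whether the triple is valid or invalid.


Working backward. After the program, the postcondition k - 9 ≥ 3*z + 3*g + 4 must hold; in canonical form it is k ≥ 3*g + 3*z + 13.
Before skip: k ≥ 3*g + 3*z + 13
Before k := 3*k + 7: 3*k ≥ 3*g + 3*z + 6
Before g := k - 4: 3*z ≤ 6
The weakest precondition is 3*z ≤ 6.
Check whether 3*z ≤ 9 implies it.
Countermodel: at the initial state z = 3, the precondition holds but the weakest precondition fails.
Answer: invalid


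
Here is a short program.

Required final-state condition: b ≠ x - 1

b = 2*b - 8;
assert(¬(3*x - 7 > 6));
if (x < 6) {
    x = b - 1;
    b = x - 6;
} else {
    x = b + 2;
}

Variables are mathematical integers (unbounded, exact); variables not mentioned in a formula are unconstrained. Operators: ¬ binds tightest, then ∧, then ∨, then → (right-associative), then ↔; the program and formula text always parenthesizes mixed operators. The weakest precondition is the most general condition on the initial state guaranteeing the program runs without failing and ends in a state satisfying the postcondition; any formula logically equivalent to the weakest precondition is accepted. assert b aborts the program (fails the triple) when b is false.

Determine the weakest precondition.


Working backward. After the program, b ≠ x - 1 must hold.
Then branch requires true; else branch requires true.
Before the if: true
Before assert ¬(3*x - 7 > 6): ¬(3*x > 13)
Before b := 2*b - 8: ¬(3*x > 13)
Answer: WP = ¬(3*x > 13)


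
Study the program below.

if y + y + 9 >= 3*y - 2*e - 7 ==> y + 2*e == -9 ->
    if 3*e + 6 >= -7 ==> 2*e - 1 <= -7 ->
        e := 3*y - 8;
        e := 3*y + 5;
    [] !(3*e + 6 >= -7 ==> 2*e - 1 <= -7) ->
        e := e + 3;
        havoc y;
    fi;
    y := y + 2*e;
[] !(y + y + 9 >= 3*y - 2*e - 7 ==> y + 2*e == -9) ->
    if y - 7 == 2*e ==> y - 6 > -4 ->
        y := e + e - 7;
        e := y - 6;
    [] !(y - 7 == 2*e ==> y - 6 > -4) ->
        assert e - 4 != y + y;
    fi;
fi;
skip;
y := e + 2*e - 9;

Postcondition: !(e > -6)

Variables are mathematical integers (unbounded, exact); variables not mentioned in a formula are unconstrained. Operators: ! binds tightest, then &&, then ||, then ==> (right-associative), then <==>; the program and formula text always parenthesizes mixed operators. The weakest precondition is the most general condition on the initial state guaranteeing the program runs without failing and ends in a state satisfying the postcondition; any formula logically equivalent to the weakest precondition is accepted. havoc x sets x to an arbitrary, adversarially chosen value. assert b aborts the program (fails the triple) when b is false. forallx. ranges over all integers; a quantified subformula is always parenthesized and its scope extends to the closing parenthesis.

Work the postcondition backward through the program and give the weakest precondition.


Working backward. After the program, !(e > -6) must hold.
Before y := e + 2*e - 9: !(e > -6)
Before skip: !(e > -6)
Then branch requires ((3*e >= -13 ==> 2*e <= -6) ==> (!(3*y > -11))) && ((!(3*e >= -13 ==> 2*e <= -6)) ==> (!(e > -9))); else branch requires ((y == 2*e + 7 ==> y > 2) ==> (!(2*e > 7))) && ((!(y == 2*e + 7 ==> y > 2)) ==> (e != 2*y + 4 && (!(e > -6)))).
Before the if: ((2*e >= y - 16 ==> 2*e + y == -9) ==> (((3*e >= -13 ==> 2*e <= -6) ==> (!(3*y > -11))) && ((!(3*e >= -13 ==> 2*e <= -6)) ==> (!(e > -9))))) && ((!(2*e >= y - 16 ==> 2*e + y == -9)) ==> (((y == 2*e + 7 ==> y > 2) ==> (!(2*e > 7))) && ((!(y == 2*e + 7 ==> y > 2)) ==> (e != 2*y + 4 && (!(e > -6))))))
Answer: WP = ((2*e >= y - 16 ==> 2*e + y == -9) ==> (((3*e >= -13 ==> 2*e <= -6) ==> (!(3*y > -11))) && ((!(3*e >= -13 ==> 2*e <= -6)) ==> (!(e > -9))))) && ((!(2*e >= y - 16 ==> 2*e + y == -9)) ==> (((y == 2*e + 7 ==> y > 2) ==> (!(2*e > 7))) && ((!(y == 2*e + 7 ==> y > 2)) ==> (e != 2*y + 4 && (!(e > -6))))))


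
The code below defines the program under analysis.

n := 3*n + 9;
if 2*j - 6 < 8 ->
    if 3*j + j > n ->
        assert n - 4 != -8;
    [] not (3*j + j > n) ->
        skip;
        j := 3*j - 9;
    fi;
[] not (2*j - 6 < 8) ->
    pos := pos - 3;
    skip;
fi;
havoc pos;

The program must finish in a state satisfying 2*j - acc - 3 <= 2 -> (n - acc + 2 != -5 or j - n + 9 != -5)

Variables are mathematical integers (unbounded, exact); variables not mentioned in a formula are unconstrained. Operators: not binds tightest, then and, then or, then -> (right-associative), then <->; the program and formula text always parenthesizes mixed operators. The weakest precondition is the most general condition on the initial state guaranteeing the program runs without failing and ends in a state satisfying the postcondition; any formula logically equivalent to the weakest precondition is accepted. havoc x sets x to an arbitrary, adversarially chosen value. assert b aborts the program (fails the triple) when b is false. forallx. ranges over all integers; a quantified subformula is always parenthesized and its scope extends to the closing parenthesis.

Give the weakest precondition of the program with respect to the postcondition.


Working backward. After the program, the postcondition 2*j - acc - 3 <= 2 -> (n - acc + 2 != -5 or j - n + 9 != -5) must hold; in canonical form it is 2*j <= acc + 5 -> (n != acc - 7 or j != n - 14).
Before havoc pos: 2*j <= acc + 5 -> (n != acc - 7 or j != n - 14)
Then branch requires (4*j > n -> (n != -4 and (2*j <= acc + 5 -> (n != acc - 7 or j != n - 14)))) and ((not (4*j > n)) -> (6*j <= acc + 23 -> (n != acc - 7 or 3*j != n - 5))); else branch requires 2*j <= acc + 5 -> (n != acc - 7 or j != n - 14).
Before the if: (2*j < 14 -> ((4*j > n -> (n != -4 and (2*j <= acc + 5 -> (n != acc - 7 or j != n - 14)))) and ((not (4*j > n)) -> (6*j <= acc + 23 -> (n != acc - 7 or 3*j != n - 5))))) and ((not (2*j < 14)) -> (2*j <= acc + 5 -> (n != acc - 7 or j != n - 14)))
Before n := 3*n + 9: (2*j < 14 -> ((4*j > 3*n + 9 -> (3*n != -13 and (2*j <= acc + 5 -> (3*n != acc - 16 or j != 3*n - 5)))) and ((not (4*j > 3*n + 9)) -> (6*j <= acc + 23 -> (3*n != acc - 16 or 3*j != 3*n + 4))))) and ((not (2*j < 14)) -> (2*j <= acc + 5 -> (3*n != acc - 16 or j != 3*n - 5)))
Answer: WP = (2*j < 14 -> ((4*j > 3*n + 9 -> (3*n != -13 and (2*j <= acc + 5 -> (3*n != acc - 16 or j != 3*n - 5)))) and ((not (4*j > 3*n + 9)) -> (6*j <= acc + 23 -> (3*n != acc - 16 or 3*j != 3*n + 4))))) and ((not (2*j < 14)) -> (2*j <= acc + 5 -> (3*n != acc - 16 or j != 3*n - 5)))


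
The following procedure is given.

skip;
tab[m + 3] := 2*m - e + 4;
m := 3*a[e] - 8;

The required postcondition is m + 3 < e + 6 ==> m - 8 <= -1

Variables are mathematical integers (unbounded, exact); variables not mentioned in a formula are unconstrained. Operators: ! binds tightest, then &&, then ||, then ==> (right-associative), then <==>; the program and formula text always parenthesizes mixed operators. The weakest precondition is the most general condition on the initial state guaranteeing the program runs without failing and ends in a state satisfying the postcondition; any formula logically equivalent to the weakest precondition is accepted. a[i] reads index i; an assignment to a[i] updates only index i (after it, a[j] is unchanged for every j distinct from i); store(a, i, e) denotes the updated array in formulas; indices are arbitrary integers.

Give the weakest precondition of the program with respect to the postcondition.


Working backward. After the program, the postcondition m + 3 < e + 6 ==> m - 8 <= -1 must hold; in canonical form it is m < e + 3 ==> m <= 7.
Before m := 3*a[e] - 8: 3*a[e] < e + 11 ==> 3*a[e] <= 15
Before tab[m + 3] := 2*m - e + 4: 3*a[e] < e + 11 ==> 3*a[e] <= 15
Before skip: 3*a[e] < e + 11 ==> 3*a[e] <= 15
Answer: WP = 3*a[e] < e + 11 ==> 3*a[e] <= 15


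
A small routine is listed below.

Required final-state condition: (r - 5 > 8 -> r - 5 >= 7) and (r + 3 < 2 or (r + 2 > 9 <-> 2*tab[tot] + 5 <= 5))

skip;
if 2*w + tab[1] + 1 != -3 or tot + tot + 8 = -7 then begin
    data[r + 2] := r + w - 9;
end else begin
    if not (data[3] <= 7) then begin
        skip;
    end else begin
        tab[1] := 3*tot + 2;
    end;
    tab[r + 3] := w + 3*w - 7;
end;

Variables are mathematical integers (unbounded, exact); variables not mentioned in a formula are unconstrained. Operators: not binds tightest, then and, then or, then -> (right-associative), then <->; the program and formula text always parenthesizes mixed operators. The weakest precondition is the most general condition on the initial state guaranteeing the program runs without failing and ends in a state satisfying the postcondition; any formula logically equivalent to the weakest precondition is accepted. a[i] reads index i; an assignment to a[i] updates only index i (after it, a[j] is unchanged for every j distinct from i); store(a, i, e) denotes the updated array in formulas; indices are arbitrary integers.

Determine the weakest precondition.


Working backward. After the program, the postcondition (r - 5 > 8 -> r - 5 >= 7) and (r + 3 < 2 or (r + 2 > 9 <-> 2*tab[tot] + 5 <= 5)) must hold; in canonical form it is (r > 13 -> r >= 12) and (r < -1 or (r > 7 <-> 2*tab[tot] <= 0)).
Then branch requires (r > 13 -> r >= 12) and (r < -1 or (r > 7 <-> 2*tab[tot] <= 0)); else branch requires ((not (data[3] <= 7)) -> ((r > 13 -> r >= 12) and (r < -1 or (r > 7 <-> 2*store(tab, r + 3, 4*w - 7)[tot] <= 0)))) and (data[3] <= 7 -> ((r > 13 -> r >= 12) and (r < -1 or (r > 7 <-> 2*store(store(tab, 1, 3*tot + 2), r + 3, 4*w - 7)[tot] <= 0)))).
Before the if: ((tab[1] + 2*w != -4 or 2*tot = -15) -> ((r > 13 -> r >= 12) and (r < -1 or (r > 7 <-> 2*tab[tot] <= 0)))) and ((not (tab[1] + 2*w != -4 or 2*tot = -15)) -> (((not (data[3] <= 7)) -> ((r > 13 -> r >= 12) and (r < -1 or (r > 7 <-> 2*store(tab, r + 3, 4*w - 7)[tot] <= 0)))) and (data[3] <= 7 -> ((r > 13 -> r >= 12) and (r < -1 or (r > 7 <-> 2*store(store(tab, 1, 3*tot + 2), r + 3, 4*w - 7)[tot] <= 0))))))
Before skip: ((tab[1] + 2*w != -4 or 2*tot = -15) -> ((r > 13 -> r >= 12) and (r < -1 or (r > 7 <-> 2*tab[tot] <= 0)))) and ((not (tab[1] + 2*w != -4 or 2*tot = -15)) -> (((not (data[3] <= 7)) -> ((r > 13 -> r >= 12) and (r < -1 or (r > 7 <-> 2*store(tab, r + 3, 4*w - 7)[tot] <= 0)))) and (data[3] <= 7 -> ((r > 13 -> r >= 12) and (r < -1 or (r > 7 <-> 2*store(store(tab, 1, 3*tot + 2), r + 3, 4*w - 7)[tot] <= 0))))))
Answer: WP = ((tab[1] + 2*w != -4 or 2*tot = -15) -> ((r > 13 -> r >= 12) and (r < -1 or (r > 7 <-> 2*tab[tot] <= 0)))) and ((not (tab[1] + 2*w != -4 or 2*tot = -15)) -> (((not (data[3] <= 7)) -> ((r > 13 -> r >= 12) and (r < -1 or (r > 7 <-> 2*store(tab, r + 3, 4*w - 7)[tot] <= 0)))) and (data[3] <= 7 -> ((r > 13 -> r >= 12) and (r < -1 or (r > 7 <-> 2*store(store(tab, 1, 3*tot + 2), r + 3, 4*w - 7)[tot] <= 0))))))


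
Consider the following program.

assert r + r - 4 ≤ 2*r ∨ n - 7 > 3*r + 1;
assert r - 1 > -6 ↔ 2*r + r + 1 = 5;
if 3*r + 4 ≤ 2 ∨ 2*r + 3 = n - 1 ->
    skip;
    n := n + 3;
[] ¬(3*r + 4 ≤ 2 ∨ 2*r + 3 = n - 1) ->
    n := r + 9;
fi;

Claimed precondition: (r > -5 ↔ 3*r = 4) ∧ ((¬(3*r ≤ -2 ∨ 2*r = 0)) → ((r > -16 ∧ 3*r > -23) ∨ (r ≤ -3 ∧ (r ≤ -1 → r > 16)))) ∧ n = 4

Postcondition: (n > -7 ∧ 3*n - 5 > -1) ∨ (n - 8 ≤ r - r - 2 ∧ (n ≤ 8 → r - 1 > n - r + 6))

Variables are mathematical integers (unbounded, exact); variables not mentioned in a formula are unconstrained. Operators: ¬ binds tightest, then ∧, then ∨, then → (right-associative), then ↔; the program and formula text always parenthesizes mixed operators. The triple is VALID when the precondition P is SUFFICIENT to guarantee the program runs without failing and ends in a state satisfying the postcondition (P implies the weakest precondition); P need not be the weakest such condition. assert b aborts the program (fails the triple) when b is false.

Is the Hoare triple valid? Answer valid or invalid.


Working backward. After the program, the postcondition (n > -7 ∧ 3*n - 5 > -1) ∨ (n - 8 ≤ r - r - 2 ∧ (n ≤ 8 → r - 1 > n - r + 6)) must hold; in canonical form it is (n > -7 ∧ 3*n > 4) ∨ (n ≤ 6 ∧ (n ≤ 8 → 2*r > n + 7)).
Then branch requires (n > -10 ∧ 3*n > -5) ∨ (n ≤ 3 ∧ (n ≤ 5 → 2*r > n + 10)); else branch requires (r > -16 ∧ 3*r > -23) ∨ (r ≤ -3 ∧ (r ≤ -1 → r > 16)).
Before the if: ((3*r ≤ -2 ∨ 2*r = n - 4) → ((n > -10 ∧ 3*n > -5) ∨ (n ≤ 3 ∧ (n ≤ 5 → 2*r > n + 10)))) ∧ ((¬(3*r ≤ -2 ∨ 2*r = n - 4)) → ((r > -16 ∧ 3*r > -23) ∨ (r ≤ -3 ∧ (r ≤ -1 → r > 16))))
Before assert r - 1 > -6 ↔ 2*r + r + 1 = 5: (r > -5 ↔ 3*r = 4) ∧ ((3*r ≤ -2 ∨ 2*r = n - 4) → ((n > -10 ∧ 3*n > -5) ∨ (n ≤ 3 ∧ (n ≤ 5 → 2*r > n + 10)))) ∧ ((¬(3*r ≤ -2 ∨ 2*r = n - 4)) → ((r > -16 ∧ 3*r > -23) ∨ (r ≤ -3 ∧ (r ≤ -1 → r > 16))))
Before assert r + r - 4 ≤ 2*r ∨ n - 7 > 3*r + 1: (r > -5 ↔ 3*r = 4) ∧ ((3*r ≤ -2 ∨ 2*r = n - 4) → ((n > -10 ∧ 3*n > -5) ∨ (n ≤ 3 ∧ (n ≤ 5 → 2*r > n + 10)))) ∧ ((¬(3*r ≤ -2 ∨ 2*r = n - 4)) → ((r > -16 ∧ 3*r > -23) ∨ (r ≤ -3 ∧ (r ≤ -1 → r > 16))))
The weakest precondition is (r > -5 ↔ 3*r = 4) ∧ ((3*r ≤ -2 ∨ 2*r = n - 4) → ((n > -10 ∧ 3*n > -5) ∨ (n ≤ 3 ∧ (n ≤ 5 → 2*r > n + 10)))) ∧ ((¬(3*r ≤ -2 ∨ 2*r = n - 4)) → ((r > -16 ∧ 3*r > -23) ∨ (r ≤ -3 ∧ (r ≤ -1 → r > 16)))).
Check whether (r > -5 ↔ 3*r = 4) ∧ ((¬(3*r ≤ -2 ∨ 2*r = 0)) → ((r > -16 ∧ 3*r > -23) ∨ (r ≤ -3 ∧ (r ≤ -1 → r > 16)))) ∧ n = 4 implies it.
Every state satisfying the precondition satisfies the weakest precondition: the implication holds.
Answer: valid


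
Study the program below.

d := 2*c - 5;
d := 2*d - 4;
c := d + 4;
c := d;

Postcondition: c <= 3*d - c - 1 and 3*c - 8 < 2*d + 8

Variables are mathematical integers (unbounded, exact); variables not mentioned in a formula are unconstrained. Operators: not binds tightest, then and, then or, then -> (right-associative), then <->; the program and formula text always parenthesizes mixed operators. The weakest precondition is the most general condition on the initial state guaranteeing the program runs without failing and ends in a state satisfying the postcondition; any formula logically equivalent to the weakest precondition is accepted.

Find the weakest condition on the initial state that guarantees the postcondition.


Working backward. After the program, the postcondition c <= 3*d - c - 1 and 3*c - 8 < 2*d + 8 must hold; in canonical form it is 2*c <= 3*d - 1 and 3*c < 2*d + 16.
Before c := d: d >= 1 and d < 16
Before c := d + 4: d >= 1 and d < 16
Before d := 2*d - 4: 2*d >= 5 and 2*d < 20
Before d := 2*c - 5: 4*c >= 15 and 4*c < 30
Answer: WP = 4*c >= 15 and 4*c < 30


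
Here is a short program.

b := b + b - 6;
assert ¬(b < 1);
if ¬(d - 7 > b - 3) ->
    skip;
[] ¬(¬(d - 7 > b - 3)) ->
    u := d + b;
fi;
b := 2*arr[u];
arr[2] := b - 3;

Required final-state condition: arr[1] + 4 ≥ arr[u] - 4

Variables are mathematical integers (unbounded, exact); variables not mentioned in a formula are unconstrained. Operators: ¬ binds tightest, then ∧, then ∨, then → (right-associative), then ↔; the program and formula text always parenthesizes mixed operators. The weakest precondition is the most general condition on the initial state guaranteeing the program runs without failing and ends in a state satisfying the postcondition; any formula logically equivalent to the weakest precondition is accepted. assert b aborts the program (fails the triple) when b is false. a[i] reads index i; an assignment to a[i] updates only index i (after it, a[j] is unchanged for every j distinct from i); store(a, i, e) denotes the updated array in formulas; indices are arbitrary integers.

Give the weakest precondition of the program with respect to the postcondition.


Working backward. After the program, the postcondition arr[1] + 4 ≥ arr[u] - 4 must hold; in canonical form it is arr[1] ≥ arr[u] - 8.
Before arr[2] := b - 3: arr[1] ≥ store(arr, 2, b - 3)[u] - 8
Before b := 2*arr[u]: arr[1] ≥ store(arr, 2, 2*arr[u] - 3)[u] - 8
Then branch requires arr[1] ≥ store(arr, 2, 2*arr[u] - 3)[u] - 8; else branch requires arr[1] ≥ store(arr, 2, 2*arr[b + d] - 3)[b + d] - 8.
Before the if: ((¬(d > b + 4)) → arr[1] ≥ store(arr, 2, 2*arr[u] - 3)[u] - 8) ∧ (d > b + 4 → arr[1] ≥ store(arr, 2, 2*arr[b + d] - 3)[b + d] - 8)
Before assert ¬(b < 1): (¬(b < 1)) ∧ ((¬(d > b + 4)) → arr[1] ≥ store(arr, 2, 2*arr[u] - 3)[u] - 8) ∧ (d > b + 4 → arr[1] ≥ store(arr, 2, 2*arr[b + d] - 3)[b + d] - 8)
Before b := b + b - 6: (¬(2*b < 7)) ∧ ((¬(d > 2*b - 2)) → arr[1] ≥ store(arr, 2, 2*arr[u] - 3)[u] - 8) ∧ (d > 2*b - 2 → arr[1] ≥ store(arr, 2, 2*arr[2*b + d - 6] - 3)[2*b + d - 6] - 8)
Answer: WP = (¬(2*b < 7)) ∧ ((¬(d > 2*b - 2)) → arr[1] ≥ store(arr, 2, 2*arr[u] - 3)[u] - 8) ∧ (d > 2*b - 2 → arr[1] ≥ store(arr, 2, 2*arr[2*b + d - 6] - 3)[2*b + d - 6] - 8)


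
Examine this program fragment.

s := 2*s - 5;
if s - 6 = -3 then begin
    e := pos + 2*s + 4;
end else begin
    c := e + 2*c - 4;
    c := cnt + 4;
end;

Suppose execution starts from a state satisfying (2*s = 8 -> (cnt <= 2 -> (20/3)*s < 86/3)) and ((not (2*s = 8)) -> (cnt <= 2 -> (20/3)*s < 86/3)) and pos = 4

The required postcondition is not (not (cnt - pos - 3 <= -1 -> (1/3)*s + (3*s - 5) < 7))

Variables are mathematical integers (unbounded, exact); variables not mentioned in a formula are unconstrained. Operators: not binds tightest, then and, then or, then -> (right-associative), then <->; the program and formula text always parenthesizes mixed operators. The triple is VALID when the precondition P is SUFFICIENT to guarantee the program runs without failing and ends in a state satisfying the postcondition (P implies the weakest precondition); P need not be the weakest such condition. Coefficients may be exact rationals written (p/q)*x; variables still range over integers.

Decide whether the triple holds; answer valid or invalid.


Working backward. After the program, the postcondition not (not (cnt - pos - 3 <= -1 -> (1/3)*s + (3*s - 5) < 7)) must hold; in canonical form it is cnt <= pos + 2 -> (10/3)*s < 12.
Then branch requires cnt <= pos + 2 -> (10/3)*s < 12; else branch requires cnt <= pos + 2 -> (10/3)*s < 12.
Before the if: (s = 3 -> (cnt <= pos + 2 -> (10/3)*s < 12)) and ((not (s = 3)) -> (cnt <= pos + 2 -> (10/3)*s < 12))
Before s := 2*s - 5: (2*s = 8 -> (cnt <= pos + 2 -> (20/3)*s < 86/3)) and ((not (2*s = 8)) -> (cnt <= pos + 2 -> (20/3)*s < 86/3))
The weakest precondition is (2*s = 8 -> (cnt <= pos + 2 -> (20/3)*s < 86/3)) and ((not (2*s = 8)) -> (cnt <= pos + 2 -> (20/3)*s < 86/3)).
Check whether (2*s = 8 -> (cnt <= 2 -> (20/3)*s < 86/3)) and ((not (2*s = 8)) -> (cnt <= 2 -> (20/3)*s < 86/3)) and pos = 4 implies it.
Countermodel: at the initial state cnt = 3, pos = 4, s = 5, the precondition holds but the weakest precondition fails.
Answer: invalid


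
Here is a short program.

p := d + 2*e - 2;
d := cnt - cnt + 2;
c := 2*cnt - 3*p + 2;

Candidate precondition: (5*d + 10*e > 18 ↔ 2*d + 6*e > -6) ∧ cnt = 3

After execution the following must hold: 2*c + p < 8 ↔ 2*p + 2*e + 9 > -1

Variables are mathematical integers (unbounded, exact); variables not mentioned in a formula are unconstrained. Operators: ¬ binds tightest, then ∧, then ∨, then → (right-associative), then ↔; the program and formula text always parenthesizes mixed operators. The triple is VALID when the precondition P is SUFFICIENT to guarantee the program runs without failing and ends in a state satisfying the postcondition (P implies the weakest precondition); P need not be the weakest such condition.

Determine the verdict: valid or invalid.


Working backward. After the program, the postcondition 2*c + p < 8 ↔ 2*p + 2*e + 9 > -1 must hold; in canonical form it is 2*c + p < 8 ↔ 2*e + 2*p > -10.
Before c := 2*cnt - 3*p + 2: 4*cnt < 5*p + 4 ↔ 2*e + 2*p > -10
Before d := cnt - cnt + 2: 4*cnt < 5*p + 4 ↔ 2*e + 2*p > -10
Before p := d + 2*e - 2: 4*cnt < 5*d + 10*e - 6 ↔ 2*d + 6*e > -6
The weakest precondition is 4*cnt < 5*d + 10*e - 6 ↔ 2*d + 6*e > -6.
Check whether (5*d + 10*e > 18 ↔ 2*d + 6*e > -6) ∧ cnt = 3 implies it.
Every state satisfying the precondition satisfies the weakest precondition: the implication holds.
Answer: valid


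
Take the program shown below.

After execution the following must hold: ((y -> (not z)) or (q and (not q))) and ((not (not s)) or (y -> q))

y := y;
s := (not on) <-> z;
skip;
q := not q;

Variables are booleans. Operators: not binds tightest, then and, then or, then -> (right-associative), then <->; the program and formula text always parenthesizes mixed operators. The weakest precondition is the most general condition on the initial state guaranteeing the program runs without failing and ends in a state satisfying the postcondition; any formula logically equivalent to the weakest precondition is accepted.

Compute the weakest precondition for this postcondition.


Working backward. After the program, the postcondition ((y -> (not z)) or (q and (not q))) and ((not (not s)) or (y -> q)) must hold; in canonical form it is (y -> (not z)) and (s or (y -> q)).
Before q := not q: (y -> (not z)) and (s or (y -> (not q)))
Before skip: (y -> (not z)) and (s or (y -> (not q)))
Before s := (not on) <-> z: (y -> (not z)) and (((not on) <-> z) or (y -> (not q)))
Before y := y: (y -> (not z)) and (((not on) <-> z) or (y -> (not q)))
Answer: WP = (y -> (not z)) and (((not on) <-> z) or (y -> (not q)))


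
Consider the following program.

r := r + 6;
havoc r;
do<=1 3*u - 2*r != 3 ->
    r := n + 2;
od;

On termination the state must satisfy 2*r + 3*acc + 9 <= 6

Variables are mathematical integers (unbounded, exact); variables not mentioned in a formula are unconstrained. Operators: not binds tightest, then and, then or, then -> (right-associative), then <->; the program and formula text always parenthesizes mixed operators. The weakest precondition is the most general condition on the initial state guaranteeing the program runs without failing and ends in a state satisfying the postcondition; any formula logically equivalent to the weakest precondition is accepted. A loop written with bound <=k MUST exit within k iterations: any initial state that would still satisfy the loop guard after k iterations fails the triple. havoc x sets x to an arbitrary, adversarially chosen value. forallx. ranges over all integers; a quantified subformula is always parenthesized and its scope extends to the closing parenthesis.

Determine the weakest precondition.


Working backward. After the program, the postcondition 2*r + 3*acc + 9 <= 6 must hold; in canonical form it is 3*acc + 2*r <= -3.
Before the loop (bound <=1), unroll the exhaustion recursion (WP_0 = exit-now case; WP_j = one more guarded iteration, up to j = 1):
  WP_0: (not (3*u != 2*r + 3)) and 3*acc + 2*r <= -3
  WP_1: (3*u != 2*r + 3 -> ((not (3*u != 2*n + 7)) and 3*acc + 2*n <= -7)) and ((not (3*u != 2*r + 3)) -> 3*acc + 2*r <= -3)
So before the loop: (3*u != 2*r + 3 -> ((not (3*u != 2*n + 7)) and 3*acc + 2*n <= -7)) and ((not (3*u != 2*r + 3)) -> 3*acc + 2*r <= -3)
Before havoc r: forall r_1. ((3*u != 2*r_1 + 3 -> ((not (3*u != 2*n + 7)) and 3*acc + 2*n <= -7)) and ((not (3*u != 2*r_1 + 3)) -> 3*acc + 2*r_1 <= -3))
Before r := r + 6: forall r_1. ((3*u != 2*r_1 + 3 -> ((not (3*u != 2*n + 7)) and 3*acc + 2*n <= -7)) and ((not (3*u != 2*r_1 + 3)) -> 3*acc + 2*r_1 <= -3))
Answer: WP = forall r_1. ((3*u != 2*r_1 + 3 -> ((not (3*u != 2*n + 7)) and 3*acc + 2*n <= -7)) and ((not (3*u != 2*r_1 + 3)) -> 3*acc + 2*r_1 <= -3))


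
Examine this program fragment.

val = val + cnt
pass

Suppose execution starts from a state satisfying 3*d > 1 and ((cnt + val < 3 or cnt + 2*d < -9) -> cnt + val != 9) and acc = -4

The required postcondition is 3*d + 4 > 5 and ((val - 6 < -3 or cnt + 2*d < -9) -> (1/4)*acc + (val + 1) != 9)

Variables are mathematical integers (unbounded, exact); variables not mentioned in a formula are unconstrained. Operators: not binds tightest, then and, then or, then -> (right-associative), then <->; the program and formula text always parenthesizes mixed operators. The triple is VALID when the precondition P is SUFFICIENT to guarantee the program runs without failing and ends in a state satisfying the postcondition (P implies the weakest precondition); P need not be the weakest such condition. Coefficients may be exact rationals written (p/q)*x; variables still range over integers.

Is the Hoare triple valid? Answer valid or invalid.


Working backward. After the program, the postcondition 3*d + 4 > 5 and ((val - 6 < -3 or cnt + 2*d < -9) -> (1/4)*acc + (val + 1) != 9) must hold; in canonical form it is 3*d > 1 and ((val < 3 or cnt + 2*d < -9) -> (1/4)*acc + val != 8).
Before skip: 3*d > 1 and ((val < 3 or cnt + 2*d < -9) -> (1/4)*acc + val != 8)
Before val := val + cnt: 3*d > 1 and ((cnt + val < 3 or cnt + 2*d < -9) -> (1/4)*acc + cnt + val != 8)
The weakest precondition is 3*d > 1 and ((cnt + val < 3 or cnt + 2*d < -9) -> (1/4)*acc + cnt + val != 8).
Check whether 3*d > 1 and ((cnt + val < 3 or cnt + 2*d < -9) -> cnt + val != 9) and acc = -4 implies it.
Every state satisfying the precondition satisfies the weakest precondition: the implication holds.
Answer: valid


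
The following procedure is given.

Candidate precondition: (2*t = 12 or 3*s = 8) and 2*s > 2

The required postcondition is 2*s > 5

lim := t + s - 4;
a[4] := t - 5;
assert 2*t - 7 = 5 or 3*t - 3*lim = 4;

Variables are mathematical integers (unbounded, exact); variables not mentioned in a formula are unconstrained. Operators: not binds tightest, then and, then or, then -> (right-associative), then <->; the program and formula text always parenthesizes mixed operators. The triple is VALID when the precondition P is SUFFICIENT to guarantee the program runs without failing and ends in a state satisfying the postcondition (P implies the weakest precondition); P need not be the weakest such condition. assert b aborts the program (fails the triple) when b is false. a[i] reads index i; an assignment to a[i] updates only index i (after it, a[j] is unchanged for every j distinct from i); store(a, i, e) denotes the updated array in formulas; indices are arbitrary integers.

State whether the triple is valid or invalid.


Working backward. After the program, 2*s > 5 must hold.
Before assert 2*t - 7 = 5 or 3*t - 3*lim = 4: (2*t = 12 or 3*t = 3*lim + 4) and 2*s > 5
Before a[4] := t - 5: (2*t = 12 or 3*t = 3*lim + 4) and 2*s > 5
Before lim := t + s - 4: (2*t = 12 or 3*s = 8) and 2*s > 5
The weakest precondition is (2*t = 12 or 3*s = 8) and 2*s > 5.
Check whether (2*t = 12 or 3*s = 8) and 2*s > 2 implies it.
Countermodel: at the initial state s = 2, t = 6, the precondition holds but the weakest precondition fails.
Answer: invalid


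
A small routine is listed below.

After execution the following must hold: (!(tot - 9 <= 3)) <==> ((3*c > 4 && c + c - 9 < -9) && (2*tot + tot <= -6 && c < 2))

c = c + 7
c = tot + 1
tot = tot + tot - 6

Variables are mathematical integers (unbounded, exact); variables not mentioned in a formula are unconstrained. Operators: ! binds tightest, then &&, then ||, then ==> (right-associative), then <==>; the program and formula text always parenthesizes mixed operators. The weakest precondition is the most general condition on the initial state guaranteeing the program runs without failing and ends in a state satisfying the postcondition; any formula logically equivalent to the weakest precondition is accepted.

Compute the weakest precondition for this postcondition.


Working backward. After the program, the postcondition (!(tot - 9 <= 3)) <==> ((3*c > 4 && c + c - 9 < -9) && (2*tot + tot <= -6 && c < 2)) must hold; in canonical form it is (!(tot <= 12)) <==> (3*c > 4 && 2*c < 0 && 3*tot <= -6 && c < 2).
Before tot := tot + tot - 6: (!(2*tot <= 18)) <==> (3*c > 4 && 2*c < 0 && 6*tot <= 12 && c < 2)
Before c := tot + 1: (!(2*tot <= 18)) <==> (3*tot > 1 && 2*tot < -2 && 6*tot <= 12 && tot < 1)
Before c := c + 7: (!(2*tot <= 18)) <==> (3*tot > 1 && 2*tot < -2 && 6*tot <= 12 && tot < 1)
Answer: WP = (!(2*tot <= 18)) <==> (3*tot > 1 && 2*tot < -2 && 6*tot <= 12 && tot < 1)


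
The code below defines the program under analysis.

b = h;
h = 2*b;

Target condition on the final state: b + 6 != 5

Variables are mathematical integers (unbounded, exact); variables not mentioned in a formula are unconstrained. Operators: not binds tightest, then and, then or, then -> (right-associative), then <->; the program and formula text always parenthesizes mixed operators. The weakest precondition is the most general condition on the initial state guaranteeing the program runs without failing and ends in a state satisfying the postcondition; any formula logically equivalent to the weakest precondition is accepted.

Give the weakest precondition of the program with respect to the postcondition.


Working backward. After the program, the postcondition b + 6 != 5 must hold; in canonical form it is b != -1.
Before h := 2*b: b != -1
Before b := h: h != -1
Answer: WP = h != -1


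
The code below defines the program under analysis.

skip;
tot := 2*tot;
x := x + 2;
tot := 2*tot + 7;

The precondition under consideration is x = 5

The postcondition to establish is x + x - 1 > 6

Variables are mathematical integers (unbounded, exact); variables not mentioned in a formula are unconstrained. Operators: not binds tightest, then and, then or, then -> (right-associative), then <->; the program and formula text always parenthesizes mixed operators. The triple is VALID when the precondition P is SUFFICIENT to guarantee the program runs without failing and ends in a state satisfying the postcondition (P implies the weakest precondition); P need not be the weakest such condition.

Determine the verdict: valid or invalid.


Working backward. After the program, the postcondition x + x - 1 > 6 must hold; in canonical form it is 2*x > 7.
Before tot := 2*tot + 7: 2*x > 7
Before x := x + 2: 2*x > 3
Before tot := 2*tot: 2*x > 3
Before skip: 2*x > 3
The weakest precondition is 2*x > 3.
Check whether x = 5 implies it.
Every state satisfying the precondition satisfies the weakest precondition: the implication holds.
Answer: valid


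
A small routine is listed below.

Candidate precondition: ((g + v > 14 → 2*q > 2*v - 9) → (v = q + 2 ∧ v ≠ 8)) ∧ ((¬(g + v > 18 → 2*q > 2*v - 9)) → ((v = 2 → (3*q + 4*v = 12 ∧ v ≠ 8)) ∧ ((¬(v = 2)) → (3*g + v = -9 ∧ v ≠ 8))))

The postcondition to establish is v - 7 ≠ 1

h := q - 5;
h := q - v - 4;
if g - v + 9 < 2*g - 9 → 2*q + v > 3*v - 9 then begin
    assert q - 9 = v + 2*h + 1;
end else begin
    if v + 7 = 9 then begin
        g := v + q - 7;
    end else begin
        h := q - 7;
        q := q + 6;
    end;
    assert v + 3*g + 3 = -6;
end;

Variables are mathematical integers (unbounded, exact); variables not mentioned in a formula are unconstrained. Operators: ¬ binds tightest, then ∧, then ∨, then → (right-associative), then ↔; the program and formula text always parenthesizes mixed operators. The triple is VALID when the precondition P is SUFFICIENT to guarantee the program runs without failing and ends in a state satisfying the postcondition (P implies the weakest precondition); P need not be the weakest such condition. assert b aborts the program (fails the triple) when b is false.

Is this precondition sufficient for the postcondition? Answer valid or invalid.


Working backward. After the program, the postcondition v - 7 ≠ 1 must hold; in canonical form it is v ≠ 8.
Then branch requires q = 2*h + v + 10 ∧ v ≠ 8; else branch requires (v = 2 → (3*q + 4*v = 12 ∧ v ≠ 8)) ∧ ((¬(v = 2)) → (3*g + v = -9 ∧ v ≠ 8)).
Before the if: ((g + v > 18 → 2*q > 2*v - 9) → (q = 2*h + v + 10 ∧ v ≠ 8)) ∧ ((¬(g + v > 18 → 2*q > 2*v - 9)) → ((v = 2 → (3*q + 4*v = 12 ∧ v ≠ 8)) ∧ ((¬(v = 2)) → (3*g + v = -9 ∧ v ≠ 8))))
Before h := q - v - 4: ((g + v > 18 → 2*q > 2*v - 9) → (v = q + 2 ∧ v ≠ 8)) ∧ ((¬(g + v > 18 → 2*q > 2*v - 9)) → ((v = 2 → (3*q + 4*v = 12 ∧ v ≠ 8)) ∧ ((¬(v = 2)) → (3*g + v = -9 ∧ v ≠ 8))))
Before h := q - 5: ((g + v > 18 → 2*q > 2*v - 9) → (v = q + 2 ∧ v ≠ 8)) ∧ ((¬(g + v > 18 → 2*q > 2*v - 9)) → ((v = 2 → (3*q + 4*v = 12 ∧ v ≠ 8)) ∧ ((¬(v = 2)) → (3*g + v = -9 ∧ v ≠ 8))))
The weakest precondition is ((g + v > 18 → 2*q > 2*v - 9) → (v = q + 2 ∧ v ≠ 8)) ∧ ((¬(g + v > 18 → 2*q > 2*v - 9)) → ((v = 2 → (3*q + 4*v = 12 ∧ v ≠ 8)) ∧ ((¬(v = 2)) → (3*g + v = -9 ∧ v ≠ 8)))).
Check whether ((g + v > 14 → 2*q > 2*v - 9) → (v = q + 2 ∧ v ≠ 8)) ∧ ((¬(g + v > 18 → 2*q > 2*v - 9)) → ((v = 2 → (3*q + 4*v = 12 ∧ v ≠ 8)) ∧ ((¬(v = 2)) → (3*g + v = -9 ∧ v ≠ 8)))) implies it.
Countermodel: at the initial state g = 7, q = 3, v = 8, the precondition holds but the weakest precondition fails.
Answer: invalid


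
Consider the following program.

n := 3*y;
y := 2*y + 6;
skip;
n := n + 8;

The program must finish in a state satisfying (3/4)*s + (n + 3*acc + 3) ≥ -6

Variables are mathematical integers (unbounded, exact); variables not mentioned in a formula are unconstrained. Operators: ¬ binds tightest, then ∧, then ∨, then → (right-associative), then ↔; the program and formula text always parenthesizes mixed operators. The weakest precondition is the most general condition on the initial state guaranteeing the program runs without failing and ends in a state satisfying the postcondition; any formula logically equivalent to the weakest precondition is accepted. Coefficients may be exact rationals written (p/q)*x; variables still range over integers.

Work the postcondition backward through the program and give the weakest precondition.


Working backward. After the program, the postcondition (3/4)*s + (n + 3*acc + 3) ≥ -6 must hold; in canonical form it is 3*acc + n + (3/4)*s ≥ -9.
Before n := n + 8: 3*acc + n + (3/4)*s ≥ -17
Before skip: 3*acc + n + (3/4)*s ≥ -17
Before y := 2*y + 6: 3*acc + n + (3/4)*s ≥ -17
Before n := 3*y: 3*acc + (3/4)*s + 3*y ≥ -17
Answer: WP = 3*acc + (3/4)*s + 3*y ≥ -17


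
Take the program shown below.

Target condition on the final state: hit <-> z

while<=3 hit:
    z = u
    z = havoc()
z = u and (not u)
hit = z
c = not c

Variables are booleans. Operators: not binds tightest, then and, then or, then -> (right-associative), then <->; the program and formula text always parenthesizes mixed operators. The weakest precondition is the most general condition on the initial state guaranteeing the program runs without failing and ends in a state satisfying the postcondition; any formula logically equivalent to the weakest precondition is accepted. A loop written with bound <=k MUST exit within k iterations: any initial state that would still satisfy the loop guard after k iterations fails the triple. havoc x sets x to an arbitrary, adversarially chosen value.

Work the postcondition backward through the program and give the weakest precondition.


Working backward. After the program, hit <-> z must hold.
Before c := not c: hit <-> z
Before hit := z: true
Before z := u and (not u): true
Before the loop (bound <=3), unroll the exhaustion recursion (WP_0 = exit-now case; WP_j = one more guarded iteration, up to j = 3):
  WP_0: not hit
  WP_1: hit -> (not hit)
  WP_2: hit -> (hit -> (not hit))
  WP_3: hit -> (hit -> (hit -> (not hit)))
So before the loop: hit -> (hit -> (hit -> (not hit)))
Answer: WP = hit -> (hit -> (hit -> (not hit)))


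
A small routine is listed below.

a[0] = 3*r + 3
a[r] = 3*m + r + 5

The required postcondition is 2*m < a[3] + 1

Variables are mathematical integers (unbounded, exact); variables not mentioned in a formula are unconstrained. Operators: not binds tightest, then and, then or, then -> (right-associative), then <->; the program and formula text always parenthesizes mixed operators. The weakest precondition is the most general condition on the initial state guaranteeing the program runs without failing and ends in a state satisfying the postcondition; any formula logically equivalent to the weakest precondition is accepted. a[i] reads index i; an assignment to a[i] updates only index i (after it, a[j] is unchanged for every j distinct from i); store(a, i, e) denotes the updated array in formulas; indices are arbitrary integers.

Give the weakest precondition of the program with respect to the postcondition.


Working backward. After the program, 2*m < a[3] + 1 must hold.
Before a[r] := 3*m + r + 5: 2*m < store(a, r, 3*m + r + 5)[3] + 1
Before a[0] := 3*r + 3: 2*m < store(store(a, 0, 3*r + 3), r, 3*m + r + 5)[3] + 1
Answer: WP = 2*m < store(store(a, 0, 3*r + 3), r, 3*m + r + 5)[3] + 1
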